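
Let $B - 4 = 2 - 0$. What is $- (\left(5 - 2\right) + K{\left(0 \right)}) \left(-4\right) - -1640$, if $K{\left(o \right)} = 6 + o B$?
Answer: $1676$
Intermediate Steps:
$B = 6$ ($B = 4 + \left(2 - 0\right) = 4 + \left(2 + 0\right) = 4 + 2 = 6$)
$K{\left(o \right)} = 6 + 6 o$ ($K{\left(o \right)} = 6 + o 6 = 6 + 6 o$)
$- (\left(5 - 2\right) + K{\left(0 \right)}) \left(-4\right) - -1640 = - (\left(5 - 2\right) + \left(6 + 6 \cdot 0\right)) \left(-4\right) - -1640 = - (3 + \left(6 + 0\right)) \left(-4\right) + 1640 = - (3 + 6) \left(-4\right) + 1640 = \left(-1\right) 9 \left(-4\right) + 1640 = \left(-9\right) \left(-4\right) + 1640 = 36 + 1640 = 1676$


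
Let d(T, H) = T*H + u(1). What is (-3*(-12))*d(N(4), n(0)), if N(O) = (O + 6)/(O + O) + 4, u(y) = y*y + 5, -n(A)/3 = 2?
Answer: -918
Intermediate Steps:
n(A) = -6 (n(A) = -3*2 = -6)
u(y) = 5 + y**2 (u(y) = y**2 + 5 = 5 + y**2)
N(O) = 4 + (6 + O)/(2*O) (N(O) = (6 + O)/((2*O)) + 4 = (6 + O)*(1/(2*O)) + 4 = (6 + O)/(2*O) + 4 = 4 + (6 + O)/(2*O))
d(T, H) = 6 + H*T (d(T, H) = T*H + (5 + 1**2) = H*T + (5 + 1) = H*T + 6 = 6 + H*T)
(-3*(-12))*d(N(4), n(0)) = (-3*(-12))*(6 - 6*(9/2 + 3/4)) = 36*(6 - 6*(9/2 + 3*(1/4))) = 36*(6 - 6*(9/2 + 3/4)) = 36*(6 - 6*21/4) = 36*(6 - 63/2) = 36*(-51/2) = -918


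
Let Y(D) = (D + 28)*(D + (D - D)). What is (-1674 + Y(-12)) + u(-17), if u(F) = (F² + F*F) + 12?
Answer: -1276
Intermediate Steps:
u(F) = 12 + 2*F² (u(F) = (F² + F²) + 12 = 2*F² + 12 = 12 + 2*F²)
Y(D) = D*(28 + D) (Y(D) = (28 + D)*(D + 0) = (28 + D)*D = D*(28 + D))
(-1674 + Y(-12)) + u(-17) = (-1674 - 12*(28 - 12)) + (12 + 2*(-17)²) = (-1674 - 12*16) + (12 + 2*289) = (-1674 - 192) + (12 + 578) = -1866 + 590 = -1276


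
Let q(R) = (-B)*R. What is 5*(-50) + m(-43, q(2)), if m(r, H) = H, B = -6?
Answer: -238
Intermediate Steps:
q(R) = 6*R (q(R) = (-1*(-6))*R = 6*R)
5*(-50) + m(-43, q(2)) = 5*(-50) + 6*2 = -250 + 12 = -238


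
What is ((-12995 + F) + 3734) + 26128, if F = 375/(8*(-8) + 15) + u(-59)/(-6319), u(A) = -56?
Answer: 5220179196/309631 ≈ 16859.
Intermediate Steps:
F = -2366881/309631 (F = 375/(8*(-8) + 15) - 56/(-6319) = 375/(-64 + 15) - 56*(-1/6319) = 375/(-49) + 56/6319 = 375*(-1/49) + 56/6319 = -375/49 + 56/6319 = -2366881/309631 ≈ -7.6442)
((-12995 + F) + 3734) + 26128 = ((-12995 - 2366881/309631) + 3734) + 26128 = (-4026021726/309631 + 3734) + 26128 = -2869859572/309631 + 26128 = 5220179196/309631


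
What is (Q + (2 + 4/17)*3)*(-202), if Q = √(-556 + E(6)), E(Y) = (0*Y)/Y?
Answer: -23028/17 - 404*I*√139 ≈ -1354.6 - 4763.1*I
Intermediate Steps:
E(Y) = 0 (E(Y) = 0/Y = 0)
Q = 2*I*√139 (Q = √(-556 + 0) = √(-556) = 2*I*√139 ≈ 23.58*I)
(Q + (2 + 4/17)*3)*(-202) = (2*I*√139 + (2 + 4/17)*3)*(-202) = (2*I*√139 + (38/17)*3)*(-202) = (2*I*√139 + 114/17)*(-202) = (114/17 + 2*I*√139)*(-202) = -23028/17 - 404*I*√139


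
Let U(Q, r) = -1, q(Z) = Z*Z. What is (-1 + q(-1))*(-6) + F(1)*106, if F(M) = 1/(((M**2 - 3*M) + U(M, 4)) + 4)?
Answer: 106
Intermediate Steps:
q(Z) = Z**2
F(M) = 1/(3 + M**2 - 3*M) (F(M) = 1/(((M**2 - 3*M) - 1) + 4) = 1/((-1 + M**2 - 3*M) + 4) = 1/(3 + M**2 - 3*M))
(-1 + q(-1))*(-6) + F(1)*106 = (-1 + (-1)**2)*(-6) + 106/(3 + 1**2 - 3*1) = (-1 + 1)*(-6) + 106/(3 + 1 - 3) = 0*(-6) + 106/1 = 0 + 1*106 = 0 + 106 = 106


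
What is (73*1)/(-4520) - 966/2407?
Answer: -4542031/10879640 ≈ -0.41748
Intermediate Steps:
(73*1)/(-4520) - 966/2407 = 73*(-1/4520) - 966*1/2407 = -73/4520 - 966/2407 = -4542031/10879640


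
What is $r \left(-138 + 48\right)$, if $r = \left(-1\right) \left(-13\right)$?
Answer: $-1170$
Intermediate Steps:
$r = 13$
$r \left(-138 + 48\right) = 13 \left(-138 + 48\right) = 13 \left(-90\right) = -1170$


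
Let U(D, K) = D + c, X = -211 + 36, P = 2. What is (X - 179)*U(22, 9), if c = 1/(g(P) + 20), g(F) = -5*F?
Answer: -39117/5 ≈ -7823.4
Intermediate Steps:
c = 1/10 (c = 1/(-5*2 + 20) = 1/(-10 + 20) = 1/10 ≈ 0.10000)
X = -175
U(D, K) = 1/10 + D (U(D, K) = D + 1/10 = 1/10 + D)
(X - 179)*U(22, 9) = (-175 - 179)*(1/10 + 22) = -354*221/10 = -39117/5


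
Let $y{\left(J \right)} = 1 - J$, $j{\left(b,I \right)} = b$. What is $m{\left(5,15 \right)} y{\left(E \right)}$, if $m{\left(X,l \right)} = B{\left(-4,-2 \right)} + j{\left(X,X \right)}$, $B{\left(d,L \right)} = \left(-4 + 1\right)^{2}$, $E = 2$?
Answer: $-14$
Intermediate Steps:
$B{\left(d,L \right)} = 9$ ($B{\left(d,L \right)} = \left(-3\right)^{2} = 9$)
$m{\left(X,l \right)} = 9 + X$
$m{\left(5,15 \right)} y{\left(E \right)} = \left(9 + 5\right) \left(1 - 2\right) = 14 \left(1 - 2\right) = 14 \left(-1\right) = -14$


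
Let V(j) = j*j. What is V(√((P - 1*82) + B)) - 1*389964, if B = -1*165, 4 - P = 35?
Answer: -390242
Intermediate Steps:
P = -31 (P = 4 - 1*35 = 4 - 35 = -31)
B = -165
V(j) = j²
V(√((P - 1*82) + B)) - 1*389964 = (√((-31 - 1*82) - 165))² - 1*389964 = (√((-31 - 82) - 165))² - 389964 = (√(-113 - 165))² - 389964 = (√(-278))² - 389964 = (I*√278)² - 389964 = -278 - 389964 = -390242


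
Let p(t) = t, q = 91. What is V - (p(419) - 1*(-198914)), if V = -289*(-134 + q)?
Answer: -186906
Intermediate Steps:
V = 12427 (V = -289*(-134 + 91) = -289*(-43) = 12427)
V - (p(419) - 1*(-198914)) = 12427 - (419 - 1*(-198914)) = 12427 - (419 + 198914) = 12427 - 1*199333 = 12427 - 199333 = -186906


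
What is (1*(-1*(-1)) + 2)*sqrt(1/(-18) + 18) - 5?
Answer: -5 + sqrt(646)/2 ≈ 7.7083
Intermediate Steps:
(1*(-1*(-1)) + 2)*sqrt(1/(-18) + 18) - 5 = (1*1 + 2)*sqrt(-1/18 + 18) - 5 = (1 + 2)*sqrt(323/18) - 5 = 3*(sqrt(646)/6) - 5 = sqrt(646)/2 - 5 = -5 + sqrt(646)/2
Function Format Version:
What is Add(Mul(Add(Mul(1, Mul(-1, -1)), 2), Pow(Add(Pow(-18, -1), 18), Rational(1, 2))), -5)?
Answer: Add(-5, Mul(Rational(1, 2), Pow(646, Rational(1, 2)))) ≈ 7.7083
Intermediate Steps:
Add(Mul(Add(Mul(1, Mul(-1, -1)), 2), Pow(Add(Pow(-18, -1), 18), Rational(1, 2))), -5) = Add(Mul(Add(Mul(1, 1), 2), Pow(Add(Rational(-1, 18), 18), Rational(1, 2))), -5) = Add(Mul(Add(1, 2), Pow(Rational(323, 18), Rational(1, 2))), -5) = Add(Mul(3, Mul(Rational(1, 6), Pow(646, Rational(1, 2)))), -5) = Add(Mul(Rational(1, 2), Pow(646, Rational(1, 2))), -5) = Add(-5, Mul(Rational(1, 2), Pow(646, Rational(1, 2))))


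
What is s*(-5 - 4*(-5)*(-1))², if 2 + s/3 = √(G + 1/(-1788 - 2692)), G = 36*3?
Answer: -3750 + 375*√33868730/112 ≈ 15736.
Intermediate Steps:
G = 108
s = -6 + 3*√33868730/560 (s = -6 + 3*√(108 + 1/(-1788 - 2692)) = -6 + 3*√(108 + 1/(-4480)) = -6 + 3*√(108 - 1/4480) = -6 + 3*√(483839/4480) = -6 + 3*(√33868730/560) = -6 + 3*√33868730/560 ≈ 25.177)
s*(-5 - 4*(-5)*(-1))² = (-6 + 3*√33868730/560)*(-5 - 4*(-5)*(-1))² = (-6 + 3*√33868730/560)*(-5 + 20*(-1))² = (-6 + 3*√33868730/560)*(-5 - 20)² = (-6 + 3*√33868730/560)*(-25)² = (-6 + 3*√33868730/560)*625 = -3750 + 375*√33868730/112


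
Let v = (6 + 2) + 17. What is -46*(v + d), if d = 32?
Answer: -2622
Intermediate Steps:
v = 25 (v = 8 + 17 = 25)
-46*(v + d) = -46*(25 + 32) = -46*57 = -2622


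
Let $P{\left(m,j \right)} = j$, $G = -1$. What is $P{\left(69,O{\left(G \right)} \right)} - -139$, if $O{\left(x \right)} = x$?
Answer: $138$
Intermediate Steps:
$P{\left(69,O{\left(G \right)} \right)} - -139 = -1 - -139 = -1 + 139 = 138$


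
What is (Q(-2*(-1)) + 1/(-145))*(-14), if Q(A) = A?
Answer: -4046/145 ≈ -27.903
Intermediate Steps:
(Q(-2*(-1)) + 1/(-145))*(-14) = (-2*(-1) + 1/(-145))*(-14) = (2 - 1/145)*(-14) = (289/145)*(-14) = -4046/145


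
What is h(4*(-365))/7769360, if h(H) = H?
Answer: -73/388468 ≈ -0.00018792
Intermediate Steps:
h(4*(-365))/7769360 = (4*(-365))/7769360 = -1460*1/7769360 = -73/388468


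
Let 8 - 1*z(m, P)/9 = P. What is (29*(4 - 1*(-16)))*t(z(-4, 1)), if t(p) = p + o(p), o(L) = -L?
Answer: 0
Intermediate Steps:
z(m, P) = 72 - 9*P
t(p) = 0 (t(p) = p - p = 0)
(29*(4 - 1*(-16)))*t(z(-4, 1)) = (29*(4 - 1*(-16)))*0 = (29*(4 + 16))*0 = (29*20)*0 = 580*0 = 0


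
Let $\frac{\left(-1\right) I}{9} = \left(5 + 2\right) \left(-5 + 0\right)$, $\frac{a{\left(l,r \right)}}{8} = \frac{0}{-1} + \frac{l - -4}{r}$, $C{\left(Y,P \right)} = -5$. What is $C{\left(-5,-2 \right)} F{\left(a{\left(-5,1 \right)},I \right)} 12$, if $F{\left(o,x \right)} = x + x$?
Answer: $-37800$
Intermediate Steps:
$a{\left(l,r \right)} = \frac{8 \left(4 + l\right)}{r}$ ($a{\left(l,r \right)} = 8 \left(\frac{0}{-1} + \frac{l - -4}{r}\right) = 8 \left(0 \left(-1\right) + \frac{l + 4}{r}\right) = 8 \left(0 + \frac{4 + l}{r}\right) = 8 \frac{4 + l}{r} = \frac{8 \left(4 + l\right)}{r}$)
$I = 315$ ($I = - 9 \left(5 + 2\right) \left(-5 + 0\right) = - 9 \cdot 7 \left(-5\right) = \left(-9\right) \left(-35\right) = 315$)
$F{\left(o,x \right)} = 2 x$
$C{\left(-5,-2 \right)} F{\left(a{\left(-5,1 \right)},I \right)} 12 = - 5 \cdot 2 \cdot 315 \cdot 12 = \left(-5\right) 630 \cdot 12 = \left(-3150\right) 12 = -37800$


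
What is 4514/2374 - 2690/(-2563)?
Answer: 8977721/3042281 ≈ 2.9510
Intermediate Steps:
4514/2374 - 2690/(-2563) = 4514*(1/2374) - 2690*(-1/2563) = 2257/1187 + 2690/2563 = 8977721/3042281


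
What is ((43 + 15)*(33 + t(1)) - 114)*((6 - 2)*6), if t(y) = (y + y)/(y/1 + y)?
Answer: 44592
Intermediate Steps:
t(y) = 1 (t(y) = (2*y)/(y*1 + y) = (2*y)/(y + y) = (2*y)/((2*y)) = (2*y)*(1/(2*y)) = 1)
((43 + 15)*(33 + t(1)) - 114)*((6 - 2)*6) = ((43 + 15)*(33 + 1) - 114)*((6 - 2)*6) = (58*34 - 114)*(4*6) = (1972 - 114)*24 = 1858*24 = 44592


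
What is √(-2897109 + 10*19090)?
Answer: I*√2706209 ≈ 1645.1*I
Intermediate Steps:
√(-2897109 + 10*19090) = √(-2897109 + 190900) = √(-2706209) = I*√2706209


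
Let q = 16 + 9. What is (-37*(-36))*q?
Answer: 33300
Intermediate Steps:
q = 25
(-37*(-36))*q = -37*(-36)*25 = 1332*25 = 33300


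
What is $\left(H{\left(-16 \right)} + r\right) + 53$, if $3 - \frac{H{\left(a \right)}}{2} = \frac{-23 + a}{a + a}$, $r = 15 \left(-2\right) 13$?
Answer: $- \frac{5335}{16} \approx -333.44$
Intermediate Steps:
$r = -390$ ($r = \left(-30\right) 13 = -390$)
$H{\left(a \right)} = 6 - \frac{-23 + a}{a}$ ($H{\left(a \right)} = 6 - 2 \frac{-23 + a}{a + a} = 6 - 2 \frac{-23 + a}{2 a} = 6 - \frac{-23 + a}{a}$)
$\left(H{\left(-16 \right)} + r\right) + 53 = \left(\left(5 + \frac{23}{-16}\right) - 390\right) + 53 = \left(\left(5 + 23 \left(- \frac{1}{16}\right)\right) - 390\right) + 53 = \left(\left(5 - \frac{23}{16}\right) - 390\right) + 53 = \left(\frac{57}{16} - 390\right) + 53 = - \frac{6183}{16} + 53 = - \frac{5335}{16}$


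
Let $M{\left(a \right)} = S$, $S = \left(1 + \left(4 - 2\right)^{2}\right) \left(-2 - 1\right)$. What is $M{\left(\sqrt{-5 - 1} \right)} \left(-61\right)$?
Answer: $915$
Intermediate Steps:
$S = -15$ ($S = \left(1 + 2^{2}\right) \left(-3\right) = \left(1 + 4\right) \left(-3\right) = 5 \left(-3\right) = -15$)
$M{\left(a \right)} = -15$
$M{\left(\sqrt{-5 - 1} \right)} \left(-61\right) = \left(-15\right) \left(-61\right) = 915$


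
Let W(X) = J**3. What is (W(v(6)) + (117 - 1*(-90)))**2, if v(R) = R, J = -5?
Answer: 6724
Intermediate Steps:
W(X) = -125 (W(X) = (-5)**3 = -125)
(W(v(6)) + (117 - 1*(-90)))**2 = (-125 + (117 - 1*(-90)))**2 = (-125 + (117 + 90))**2 = (-125 + 207)**2 = 82**2 = 6724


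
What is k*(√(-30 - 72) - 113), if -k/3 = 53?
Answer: 17967 - 159*I*√102 ≈ 17967.0 - 1605.8*I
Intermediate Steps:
k = -159 (k = -3*53 = -159)
k*(√(-30 - 72) - 113) = -159*(√(-30 - 72) - 113) = -159*(√(-102) - 113) = -159*(I*√102 - 113) = -159*(-113 + I*√102) = 17967 - 159*I*√102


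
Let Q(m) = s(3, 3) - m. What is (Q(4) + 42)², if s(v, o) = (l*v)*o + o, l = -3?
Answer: 196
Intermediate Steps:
s(v, o) = o - 3*o*v (s(v, o) = (-3*v)*o + o = -3*o*v + o = o - 3*o*v)
Q(m) = -24 - m (Q(m) = 3*(1 - 3*3) - m = 3*(1 - 9) - m = 3*(-8) - m = -24 - m)
(Q(4) + 42)² = ((-24 - 1*4) + 42)² = ((-24 - 4) + 42)² = (-28 + 42)² = 14² = 196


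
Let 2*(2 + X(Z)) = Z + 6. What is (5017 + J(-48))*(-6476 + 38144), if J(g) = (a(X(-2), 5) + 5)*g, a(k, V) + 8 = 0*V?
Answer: 163438548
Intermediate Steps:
X(Z) = 1 + Z/2 (X(Z) = -2 + (Z + 6)/2 = -2 + (6 + Z)/2 = -2 + (3 + Z/2) = 1 + Z/2)
a(k, V) = -8 (a(k, V) = -8 + 0*V = -8 + 0 = -8)
J(g) = -3*g (J(g) = (-8 + 5)*g = -3*g)
(5017 + J(-48))*(-6476 + 38144) = (5017 - 3*(-48))*(-6476 + 38144) = (5017 + 144)*31668 = 5161*31668 = 163438548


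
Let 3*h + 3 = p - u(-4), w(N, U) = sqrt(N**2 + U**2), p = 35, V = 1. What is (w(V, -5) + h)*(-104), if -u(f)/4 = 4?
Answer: -1664 - 104*sqrt(26) ≈ -2194.3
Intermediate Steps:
u(f) = -16 (u(f) = -4*4 = -16)
h = 16 (h = -1 + (35 - 1*(-16))/3 = -1 + (35 + 16)/3 = -1 + (1/3)*51 = -1 + 17 = 16)
(w(V, -5) + h)*(-104) = (sqrt(1**2 + (-5)**2) + 16)*(-104) = (sqrt(1 + 25) + 16)*(-104) = (sqrt(26) + 16)*(-104) = (16 + sqrt(26))*(-104) = -1664 - 104*sqrt(26)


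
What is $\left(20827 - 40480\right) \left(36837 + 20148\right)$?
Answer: $-1119926205$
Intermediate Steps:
$\left(20827 - 40480\right) \left(36837 + 20148\right) = \left(-19653\right) 56985 = -1119926205$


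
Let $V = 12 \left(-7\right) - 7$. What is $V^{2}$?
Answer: $8281$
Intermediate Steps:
$V = -91$ ($V = -84 - 7 = -91$)
$V^{2} = \left(-91\right)^{2} = 8281$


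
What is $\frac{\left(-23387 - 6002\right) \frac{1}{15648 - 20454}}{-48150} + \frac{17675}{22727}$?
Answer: $\frac{4089484383697}{5259230070300} \approx 0.77758$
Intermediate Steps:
$\frac{\left(-23387 - 6002\right) \frac{1}{15648 - 20454}}{-48150} + \frac{17675}{22727} = - \frac{29389}{-4806} \left(- \frac{1}{48150}\right) + 17675 \cdot \frac{1}{22727} = \left(-29389\right) \left(- \frac{1}{4806}\right) \left(- \frac{1}{48150}\right) + \frac{17675}{22727} = \frac{29389}{4806} \left(- \frac{1}{48150}\right) + \frac{17675}{22727} = - \frac{29389}{231408900} + \frac{17675}{22727} = \frac{4089484383697}{5259230070300}$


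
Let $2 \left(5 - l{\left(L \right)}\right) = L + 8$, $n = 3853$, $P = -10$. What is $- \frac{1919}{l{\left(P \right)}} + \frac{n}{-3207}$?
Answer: $- \frac{2059117}{6414} \approx -321.03$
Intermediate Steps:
$l{\left(L \right)} = 1 - \frac{L}{2}$ ($l{\left(L \right)} = 5 - \frac{L + 8}{2} = 5 - \frac{8 + L}{2} = 5 - \left(4 + \frac{L}{2}\right) = 1 - \frac{L}{2}$)
$- \frac{1919}{l{\left(P \right)}} + \frac{n}{-3207} = - \frac{1919}{1 - -5} + \frac{3853}{-3207} = - \frac{1919}{1 + 5} + 3853 \left(- \frac{1}{3207}\right) = - \frac{1919}{6} - \frac{3853}{3207} = - \frac{2059117}{6414}$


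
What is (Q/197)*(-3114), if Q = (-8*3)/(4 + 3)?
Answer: 74736/1379 ≈ 54.196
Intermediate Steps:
Q = -24/7 ≈ -3.4286
(Q/197)*(-3114) = -24/7/197*(-3114) = -24/7*1/197*(-3114) = -24/1379*(-3114) = 74736/1379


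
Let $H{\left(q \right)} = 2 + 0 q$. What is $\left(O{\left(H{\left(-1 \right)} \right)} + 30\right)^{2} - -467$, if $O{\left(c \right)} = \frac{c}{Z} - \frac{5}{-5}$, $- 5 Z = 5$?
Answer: $1308$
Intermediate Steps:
$Z = -1$ ($Z = \left(- \frac{1}{5}\right) 5 = -1$)
$H{\left(q \right)} = 2$ ($H{\left(q \right)} = 2 + 0 = 2$)
$O{\left(c \right)} = 1 - c$ ($O{\left(c \right)} = \frac{c}{-1} - \frac{5}{-5} = c \left(-1\right) - -1 = - c + 1 = 1 - c$)
$\left(O{\left(H{\left(-1 \right)} \right)} + 30\right)^{2} - -467 = \left(\left(1 - 2\right) + 30\right)^{2} - -467 = \left(\left(1 - 2\right) + 30\right)^{2} + 467 = \left(-1 + 30\right)^{2} + 467 = 29^{2} + 467 = 841 + 467 = 1308$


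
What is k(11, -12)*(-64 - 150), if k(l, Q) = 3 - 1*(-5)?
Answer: -1712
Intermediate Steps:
k(l, Q) = 8 (k(l, Q) = 3 + 5 = 8)
k(11, -12)*(-64 - 150) = 8*(-64 - 150) = 8*(-214) = -1712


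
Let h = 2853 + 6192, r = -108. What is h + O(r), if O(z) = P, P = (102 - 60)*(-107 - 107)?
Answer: 57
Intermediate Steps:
P = -8988 (P = 42*(-214) = -8988)
O(z) = -8988
h = 9045
h + O(r) = 9045 - 8988 = 57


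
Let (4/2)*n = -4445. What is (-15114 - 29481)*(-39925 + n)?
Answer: 3759135525/2 ≈ 1.8796e+9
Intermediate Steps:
n = -4445/2 (n = (½)*(-4445) = -4445/2 ≈ -2222.5)
(-15114 - 29481)*(-39925 + n) = (-15114 - 29481)*(-39925 - 4445/2) = -44595*(-84295/2) = 3759135525/2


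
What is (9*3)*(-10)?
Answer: -270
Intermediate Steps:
(9*3)*(-10) = 27*(-10) = -270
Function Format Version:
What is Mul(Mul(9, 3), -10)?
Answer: -270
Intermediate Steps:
Mul(Mul(9, 3), -10) = Mul(27, -10) = -270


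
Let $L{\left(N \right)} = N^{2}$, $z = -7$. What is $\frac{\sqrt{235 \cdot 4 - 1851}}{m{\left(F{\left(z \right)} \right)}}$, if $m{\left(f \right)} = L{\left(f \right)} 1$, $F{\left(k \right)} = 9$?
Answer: $\frac{i \sqrt{911}}{81} \approx 0.37263 i$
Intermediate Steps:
$m{\left(f \right)} = f^{2}$ ($m{\left(f \right)} = f^{2} \cdot 1 = f^{2}$)
$\frac{\sqrt{235 \cdot 4 - 1851}}{m{\left(F{\left(z \right)} \right)}} = \frac{\sqrt{235 \cdot 4 - 1851}}{9^{2}} = \frac{\sqrt{940 - 1851}}{81} = \sqrt{-911} \cdot \frac{1}{81} = i \sqrt{911} \cdot \frac{1}{81} = \frac{i \sqrt{911}}{81}$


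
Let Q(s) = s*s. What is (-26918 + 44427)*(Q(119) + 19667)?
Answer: 592294452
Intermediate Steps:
Q(s) = s²
(-26918 + 44427)*(Q(119) + 19667) = (-26918 + 44427)*(119² + 19667) = 17509*(14161 + 19667) = 17509*33828 = 592294452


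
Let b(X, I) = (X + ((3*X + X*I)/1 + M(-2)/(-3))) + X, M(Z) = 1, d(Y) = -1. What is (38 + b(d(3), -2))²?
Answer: 10816/9 ≈ 1201.8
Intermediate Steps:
b(X, I) = -⅓ + 5*X + I*X (b(X, I) = (X + ((3*X + X*I)/1 + 1/(-3))) + X = (X + ((3*X + I*X)*1 + 1*(-⅓))) + X = (X + ((3*X + I*X) - ⅓)) + X = (X + (-⅓ + 3*X + I*X)) + X = (-⅓ + 4*X + I*X) + X = -⅓ + 5*X + I*X)
(38 + b(d(3), -2))² = (38 + (-⅓ + 5*(-1) - 2*(-1)))² = (38 + (-⅓ - 5 + 2))² = (38 - 10/3)² = (104/3)² = 10816/9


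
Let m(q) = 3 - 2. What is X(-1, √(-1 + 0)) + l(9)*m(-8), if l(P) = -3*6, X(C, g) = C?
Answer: -19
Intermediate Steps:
m(q) = 1
l(P) = -18
X(-1, √(-1 + 0)) + l(9)*m(-8) = -1 - 18*1 = -1 - 18 = -19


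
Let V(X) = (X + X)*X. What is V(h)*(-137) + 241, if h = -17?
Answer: -78945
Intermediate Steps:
V(X) = 2*X**2 (V(X) = (2*X)*X = 2*X**2)
V(h)*(-137) + 241 = (2*(-17)**2)*(-137) + 241 = (2*289)*(-137) + 241 = 578*(-137) + 241 = -79186 + 241 = -78945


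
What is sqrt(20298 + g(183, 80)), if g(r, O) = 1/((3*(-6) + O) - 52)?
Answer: sqrt(2029810)/10 ≈ 142.47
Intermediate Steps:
g(r, O) = 1/(-70 + O) (g(r, O) = 1/((-18 + O) - 52) = 1/(-70 + O))
sqrt(20298 + g(183, 80)) = sqrt(20298 + 1/(-70 + 80)) = sqrt(20298 + 1/10) = sqrt(202981/10) = sqrt(2029810)/10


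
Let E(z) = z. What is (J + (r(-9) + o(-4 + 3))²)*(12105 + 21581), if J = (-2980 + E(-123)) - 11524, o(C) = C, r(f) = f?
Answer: -489356522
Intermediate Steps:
J = -14627 (J = (-2980 - 123) - 11524 = -3103 - 11524 = -14627)
(J + (r(-9) + o(-4 + 3))²)*(12105 + 21581) = (-14627 + (-9 + (-4 + 3))²)*(12105 + 21581) = (-14627 + (-9 - 1)²)*33686 = (-14627 + (-10)²)*33686 = (-14627 + 100)*33686 = -14527*33686 = -489356522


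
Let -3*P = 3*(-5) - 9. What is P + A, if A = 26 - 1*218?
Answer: -184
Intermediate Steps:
A = -192 (A = 26 - 218 = -192)
P = 8 (P = -(3*(-5) - 9)/3 = -(-15 - 9)/3 = -⅓*(-24) = 8)
P + A = 8 - 192 = -184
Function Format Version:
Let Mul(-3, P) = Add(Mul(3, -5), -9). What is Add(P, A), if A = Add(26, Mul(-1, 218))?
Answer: -184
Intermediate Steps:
A = -192 (A = Add(26, -218) = -192)
P = 8 (P = Mul(Rational(-1, 3), Add(Mul(3, -5), -9)) = Mul(Rational(-1, 3), Add(-15, -9)) = Mul(Rational(-1, 3), -24) = 8)
Add(P, A) = Add(8, -192) = -184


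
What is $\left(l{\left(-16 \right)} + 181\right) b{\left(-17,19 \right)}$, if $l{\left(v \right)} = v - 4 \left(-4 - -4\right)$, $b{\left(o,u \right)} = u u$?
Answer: $59565$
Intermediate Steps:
$b{\left(o,u \right)} = u^{2}$
$l{\left(v \right)} = v$ ($l{\left(v \right)} = v - 4 \left(-4 + 4\right) = v - 0 = v + 0 = v$)
$\left(l{\left(-16 \right)} + 181\right) b{\left(-17,19 \right)} = \left(-16 + 181\right) 19^{2} = 165 \cdot 361 = 59565$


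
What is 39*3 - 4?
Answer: 113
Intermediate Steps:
39*3 - 4 = 117 - 4 = 113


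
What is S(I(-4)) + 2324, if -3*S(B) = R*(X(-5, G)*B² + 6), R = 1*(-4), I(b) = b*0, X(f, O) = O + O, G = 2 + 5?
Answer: 2332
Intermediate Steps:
G = 7
X(f, O) = 2*O
I(b) = 0
R = -4
S(B) = 8 + 56*B²/3 (S(B) = -(-4)*((2*7)*B² + 6)/3 = -(-4)*(14*B² + 6)/3 = -(-4)*(6 + 14*B²)/3 = -(-24 - 56*B²)/3 = 8 + 56*B²/3)
S(I(-4)) + 2324 = (8 + (56/3)*0²) + 2324 = (8 + (56/3)*0) + 2324 = (8 + 0) + 2324 = 8 + 2324 = 2332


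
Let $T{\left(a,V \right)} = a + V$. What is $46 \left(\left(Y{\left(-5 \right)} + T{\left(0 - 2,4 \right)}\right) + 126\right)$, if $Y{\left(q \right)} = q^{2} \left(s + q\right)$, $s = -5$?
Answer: $-5612$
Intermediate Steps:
$T{\left(a,V \right)} = V + a$
$Y{\left(q \right)} = q^{2} \left(-5 + q\right)$
$46 \left(\left(Y{\left(-5 \right)} + T{\left(0 - 2,4 \right)}\right) + 126\right) = 46 \left(\left(\left(-5\right)^{2} \left(-5 - 5\right) + \left(4 + \left(0 - 2\right)\right)\right) + 126\right) = 46 \left(\left(25 \left(-10\right) + \left(4 + \left(0 - 2\right)\right)\right) + 126\right) = 46 \left(\left(-250 + \left(4 - 2\right)\right) + 126\right) = 46 \left(\left(-250 + 2\right) + 126\right) = 46 \left(-248 + 126\right) = 46 \left(-122\right) = -5612$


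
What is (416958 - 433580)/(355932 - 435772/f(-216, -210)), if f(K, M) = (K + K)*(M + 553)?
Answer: -615745368/13185253951 ≈ -0.046700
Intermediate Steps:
f(K, M) = 2*K*(553 + M) (f(K, M) = (2*K)*(553 + M) = 2*K*(553 + M))
(416958 - 433580)/(355932 - 435772/f(-216, -210)) = (416958 - 433580)/(355932 - 435772*(-1/(432*(553 - 210)))) = -16622/(355932 - 435772/(2*(-216)*343)) = -16622/(355932 - 435772/(-148176)) = -16622/(355932 - 435772*(-1/148176)) = -16622/(355932 + 108943/37044) = -16622/13185253951/37044 = -16622*37044/13185253951 = -615745368/13185253951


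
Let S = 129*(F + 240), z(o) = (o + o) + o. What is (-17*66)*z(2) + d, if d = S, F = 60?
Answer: 31968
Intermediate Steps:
z(o) = 3*o (z(o) = 2*o + o = 3*o)
S = 38700 (S = 129*(60 + 240) = 129*300 = 38700)
d = 38700
(-17*66)*z(2) + d = (-17*66)*(3*2) + 38700 = -1122*6 + 38700 = -6732 + 38700 = 31968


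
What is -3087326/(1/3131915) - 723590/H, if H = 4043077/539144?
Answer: -39093492791159592290/4043077 ≈ -9.6692e+12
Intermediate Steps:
H = 4043077/539144 (H = 4043077*(1/539144) = 4043077/539144 ≈ 7.4991)
-3087326/(1/3131915) - 723590/H = -3087326/(1/3131915) - 723590/4043077/539144 = -3087326/1/3131915 - 723590*539144/4043077 = -3087326*3131915 - 390119206960/4043077 = -9669242609290 - 390119206960/4043077 = -39093492791159592290/4043077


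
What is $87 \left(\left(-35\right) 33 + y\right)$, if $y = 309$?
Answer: $-73602$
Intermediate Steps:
$87 \left(\left(-35\right) 33 + y\right) = 87 \left(\left(-35\right) 33 + 309\right) = 87 \left(-1155 + 309\right) = 87 \left(-846\right) = -73602$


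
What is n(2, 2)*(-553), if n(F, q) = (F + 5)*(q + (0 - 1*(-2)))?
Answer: -15484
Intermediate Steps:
n(F, q) = (2 + q)*(5 + F) (n(F, q) = (5 + F)*(q + (0 + 2)) = (5 + F)*(q + 2) = (5 + F)*(2 + q) = (2 + q)*(5 + F))
n(2, 2)*(-553) = (10 + 2*2 + 5*2 + 2*2)*(-553) = (10 + 4 + 10 + 4)*(-553) = 28*(-553) = -15484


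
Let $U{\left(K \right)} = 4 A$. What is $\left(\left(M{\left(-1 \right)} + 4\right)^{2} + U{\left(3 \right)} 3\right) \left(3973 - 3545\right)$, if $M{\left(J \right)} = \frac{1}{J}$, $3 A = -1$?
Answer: $2140$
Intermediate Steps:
$A = - \frac{1}{3}$ ($A = \frac{1}{3} \left(-1\right) = - \frac{1}{3} \approx -0.33333$)
$U{\left(K \right)} = - \frac{4}{3}$ ($U{\left(K \right)} = 4 \left(- \frac{1}{3}\right) = - \frac{4}{3}$)
$\left(\left(M{\left(-1 \right)} + 4\right)^{2} + U{\left(3 \right)} 3\right) \left(3973 - 3545\right) = \left(\left(\frac{1}{-1} + 4\right)^{2} - 4\right) \left(3973 - 3545\right) = \left(\left(-1 + 4\right)^{2} - 4\right) 428 = \left(3^{2} - 4\right) 428 = \left(9 - 4\right) 428 = 5 \cdot 428 = 2140$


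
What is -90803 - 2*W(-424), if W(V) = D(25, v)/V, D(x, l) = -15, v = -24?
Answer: -19250251/212 ≈ -90803.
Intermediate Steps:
W(V) = -15/V
-90803 - 2*W(-424) = -90803 - (-30)/(-424) = -90803 - (-30)*(-1)/424 = -90803 - 2*15/424 = -90803 - 15/212 = -19250251/212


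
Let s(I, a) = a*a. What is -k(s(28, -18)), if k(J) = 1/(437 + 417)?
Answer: -1/854 ≈ -0.0011710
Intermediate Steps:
s(I, a) = a²
k(J) = 1/854
-k(s(28, -18)) = -1*1/854 = -1/854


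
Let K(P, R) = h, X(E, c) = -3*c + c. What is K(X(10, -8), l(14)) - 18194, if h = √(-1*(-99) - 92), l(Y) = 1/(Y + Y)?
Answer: -18194 + √7 ≈ -18191.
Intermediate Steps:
X(E, c) = -2*c
l(Y) = 1/(2*Y)
h = √7 (h = √(99 - 92) = √7 ≈ 2.6458)
K(P, R) = √7
K(X(10, -8), l(14)) - 18194 = √7 - 18194 = -18194 + √7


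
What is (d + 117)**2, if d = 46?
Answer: 26569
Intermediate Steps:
(d + 117)**2 = (46 + 117)**2 = 163**2 = 26569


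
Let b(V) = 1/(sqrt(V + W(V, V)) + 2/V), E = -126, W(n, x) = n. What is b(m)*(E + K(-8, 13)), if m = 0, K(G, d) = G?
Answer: 0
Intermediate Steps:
b(V) = 1/(2/V + sqrt(2)*sqrt(V)) (b(V) = 1/(sqrt(V + V) + 2/V) = 1/(sqrt(2*V) + 2/V) = 1/(sqrt(2)*sqrt(V) + 2/V) = 1/(2/V + sqrt(2)*sqrt(V)))
b(m)*(E + K(-8, 13)) = (0/(2 + sqrt(2)*0**(3/2)))*(-126 - 8) = (0/(2 + sqrt(2)*0))*(-134) = (0/(2 + 0))*(-134) = (0/2)*(-134) = (0*(1/2))*(-134) = 0*(-134) = 0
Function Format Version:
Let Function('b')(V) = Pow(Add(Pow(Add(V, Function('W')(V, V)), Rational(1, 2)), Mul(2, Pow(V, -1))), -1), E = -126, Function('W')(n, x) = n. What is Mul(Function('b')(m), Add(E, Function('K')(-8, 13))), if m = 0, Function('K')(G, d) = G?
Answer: 0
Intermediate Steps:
Function('b')(V) = Pow(Add(Mul(2, Pow(V, -1)), Mul(Pow(2, Rational(1, 2)), Pow(V, Rational(1, 2)))), -1) (Function('b')(V) = Pow(Add(Pow(Add(V, V), Rational(1, 2)), Mul(2, Pow(V, -1))), -1) = Pow(Add(Pow(Mul(2, V), Rational(1, 2)), Mul(2, Pow(V, -1))), -1) = Pow(Add(Mul(Pow(2, Rational(1, 2)), Pow(V, Rational(1, 2))), Mul(2, Pow(V, -1))), -1) = Pow(Add(Mul(2, Pow(V, -1)), Mul(Pow(2, Rational(1, 2)), Pow(V, Rational(1, 2)))), -1))
Mul(Function('b')(m), Add(E, Function('K')(-8, 13))) = Mul(Mul(0, Pow(Add(2, Mul(Pow(2, Rational(1, 2)), Pow(0, Rational(3, 2)))), -1)), Add(-126, -8)) = Mul(Mul(0, Pow(Add(2, Mul(Pow(2, Rational(1, 2)), 0)), -1)), -134) = Mul(Mul(0, Pow(Add(2, 0), -1)), -134) = Mul(Mul(0, Pow(2, -1)), -134) = Mul(Mul(0, Rational(1, 2)), -134) = Mul(0, -134) = 0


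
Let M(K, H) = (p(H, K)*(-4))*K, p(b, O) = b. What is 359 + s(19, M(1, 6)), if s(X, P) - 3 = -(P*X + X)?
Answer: 799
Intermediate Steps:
M(K, H) = -4*H*K (M(K, H) = (H*(-4))*K = (-4*H)*K = -4*H*K)
s(X, P) = 3 - X - P*X (s(X, P) = 3 - (P*X + X) = 3 - (X + P*X) = 3 + (-X - P*X) = 3 - X - P*X)
359 + s(19, M(1, 6)) = 359 + (3 - 1*19 - 1*(-4*6*1)*19) = 359 + (3 - 19 - 1*(-24)*19) = 359 + (3 - 19 + 456) = 359 + 440 = 799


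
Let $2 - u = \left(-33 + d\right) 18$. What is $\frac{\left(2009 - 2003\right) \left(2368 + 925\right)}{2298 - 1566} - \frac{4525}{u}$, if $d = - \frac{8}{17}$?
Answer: $\frac{12227009}{626836} \approx 19.506$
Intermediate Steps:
$d = - \frac{8}{17}$ ($d = \left(-8\right) \frac{1}{17} = - \frac{8}{17} \approx -0.47059$)
$u = \frac{10276}{17}$ ($u = 2 - \left(-33 - \frac{8}{17}\right) 18 = 2 - \left(- \frac{569}{17}\right) 18 = 2 - - \frac{10242}{17} = 2 + \frac{10242}{17} = \frac{10276}{17} \approx 604.47$)
$\frac{\left(2009 - 2003\right) \left(2368 + 925\right)}{2298 - 1566} - \frac{4525}{u} = \frac{\left(2009 - 2003\right) \left(2368 + 925\right)}{2298 - 1566} - \frac{4525}{\frac{10276}{17}} = \frac{6 \cdot 3293}{732} - \frac{76925}{10276} = 19758 \cdot \frac{1}{732} - \frac{76925}{10276} = \frac{3293}{122} - \frac{76925}{10276} = \frac{12227009}{626836}$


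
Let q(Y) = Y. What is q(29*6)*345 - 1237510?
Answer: -1177480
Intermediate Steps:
q(29*6)*345 - 1237510 = (29*6)*345 - 1237510 = 174*345 - 1237510 = 60030 - 1237510 = -1177480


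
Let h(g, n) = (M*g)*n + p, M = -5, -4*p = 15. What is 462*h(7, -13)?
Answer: 416955/2 ≈ 2.0848e+5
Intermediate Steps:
p = -15/4 (p = -1/4*15 = -15/4 ≈ -3.7500)
h(g, n) = -15/4 - 5*g*n (h(g, n) = (-5*g)*n - 15/4 = -5*g*n - 15/4 = -15/4 - 5*g*n)
462*h(7, -13) = 462*(-15/4 - 5*7*(-13)) = 462*(-15/4 + 455) = 462*(1805/4) = 416955/2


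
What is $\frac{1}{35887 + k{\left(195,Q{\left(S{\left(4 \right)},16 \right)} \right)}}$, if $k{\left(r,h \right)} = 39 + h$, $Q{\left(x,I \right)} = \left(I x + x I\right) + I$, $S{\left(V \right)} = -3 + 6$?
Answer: $\frac{1}{36038} \approx 2.7748 \cdot 10^{-5}$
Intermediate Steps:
$S{\left(V \right)} = 3$
$Q{\left(x,I \right)} = I + 2 I x$ ($Q{\left(x,I \right)} = \left(I x + I x\right) + I = 2 I x + I = I + 2 I x$)
$\frac{1}{35887 + k{\left(195,Q{\left(S{\left(4 \right)},16 \right)} \right)}} = \frac{1}{35887 + \left(39 + 16 \left(1 + 2 \cdot 3\right)\right)} = \frac{1}{35887 + \left(39 + 16 \left(1 + 6\right)\right)} = \frac{1}{35887 + \left(39 + 16 \cdot 7\right)} = \frac{1}{35887 + \left(39 + 112\right)} = \frac{1}{35887 + 151} = \frac{1}{36038}$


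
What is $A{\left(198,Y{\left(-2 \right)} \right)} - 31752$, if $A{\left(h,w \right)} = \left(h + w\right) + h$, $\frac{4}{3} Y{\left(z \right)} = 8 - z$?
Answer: $- \frac{62697}{2} \approx -31349.0$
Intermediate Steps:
$Y{\left(z \right)} = 6 - \frac{3 z}{4}$ ($Y{\left(z \right)} = \frac{3 \left(8 - z\right)}{4} = 6 - \frac{3 z}{4}$)
$A{\left(h,w \right)} = w + 2 h$
$A{\left(198,Y{\left(-2 \right)} \right)} - 31752 = \left(\left(6 - - \frac{3}{2}\right) + 2 \cdot 198\right) - 31752 = \left(\left(6 + \frac{3}{2}\right) + 396\right) - 31752 = \left(\frac{15}{2} + 396\right) - 31752 = \frac{807}{2} - 31752 = - \frac{62697}{2}$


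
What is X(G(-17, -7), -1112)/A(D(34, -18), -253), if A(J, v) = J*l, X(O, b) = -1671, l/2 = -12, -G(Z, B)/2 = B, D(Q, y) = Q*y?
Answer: -557/4896 ≈ -0.11377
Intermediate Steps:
G(Z, B) = -2*B
l = -24 (l = 2*(-12) = -24)
A(J, v) = -24*J (A(J, v) = J*(-24) = -24*J)
X(G(-17, -7), -1112)/A(D(34, -18), -253) = -1671/((-816*(-18))) = -1671/((-24*(-612))) = -1671/14688 = -1671*1/14688 = -557/4896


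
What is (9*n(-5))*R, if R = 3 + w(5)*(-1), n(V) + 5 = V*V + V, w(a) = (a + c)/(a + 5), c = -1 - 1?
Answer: 729/2 ≈ 364.50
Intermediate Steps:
c = -2
w(a) = (-2 + a)/(5 + a) (w(a) = (a - 2)/(a + 5) = (-2 + a)/(5 + a))
n(V) = -5 + V + V**2 (n(V) = -5 + (V*V + V) = -5 + (V**2 + V) = -5 + (V + V**2) = -5 + V + V**2)
R = 27/10 (R = 3 + ((-2 + 5)/(5 + 5))*(-1) = 3 + (3/10)*(-1) = 3 - 3/10 = 27/10 ≈ 2.7000)
(9*n(-5))*R = (9*(-5 - 5 + (-5)**2))*(27/10) = (9*(-5 - 5 + 25))*(27/10) = (9*15)*(27/10) = 135*(27/10) = 729/2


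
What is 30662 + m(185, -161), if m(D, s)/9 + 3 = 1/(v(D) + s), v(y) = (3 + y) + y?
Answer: 6494629/212 ≈ 30635.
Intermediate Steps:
v(y) = 3 + 2*y
m(D, s) = -27 + 9/(3 + s + 2*D) (m(D, s) = -27 + 9/((3 + 2*D) + s) = -27 + 9/(3 + s + 2*D))
30662 + m(185, -161) = 30662 + 9*(-8 - 6*185 - 3*(-161))/(3 - 161 + 2*185) = 30662 + 9*(-8 - 1110 + 483)/(3 - 161 + 370) = 30662 + 9*(-635)/212 = 30662 + 9*(1/212)*(-635) = 30662 - 5715/212 = 6494629/212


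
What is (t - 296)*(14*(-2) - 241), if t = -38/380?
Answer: 796509/10 ≈ 79651.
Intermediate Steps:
t = -1/10 (t = -38*1/380 = -1/10 ≈ -0.10000)
(t - 296)*(14*(-2) - 241) = (-1/10 - 296)*(14*(-2) - 241) = -2961*(-28 - 241)/10 = -2961/10*(-269) = 796509/10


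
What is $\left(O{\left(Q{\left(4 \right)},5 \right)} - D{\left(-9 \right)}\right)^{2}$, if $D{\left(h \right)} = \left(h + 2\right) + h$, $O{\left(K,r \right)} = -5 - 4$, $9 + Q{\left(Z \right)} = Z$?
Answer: $49$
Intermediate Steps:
$Q{\left(Z \right)} = -9 + Z$
$O{\left(K,r \right)} = -9$ ($O{\left(K,r \right)} = -5 - 4 = -9$)
$D{\left(h \right)} = 2 + 2 h$ ($D{\left(h \right)} = \left(2 + h\right) + h = 2 + 2 h$)
$\left(O{\left(Q{\left(4 \right)},5 \right)} - D{\left(-9 \right)}\right)^{2} = \left(-9 - \left(2 + 2 \left(-9\right)\right)\right)^{2} = \left(-9 - \left(2 - 18\right)\right)^{2} = \left(-9 - -16\right)^{2} = \left(-9 + 16\right)^{2} = 7^{2} = 49$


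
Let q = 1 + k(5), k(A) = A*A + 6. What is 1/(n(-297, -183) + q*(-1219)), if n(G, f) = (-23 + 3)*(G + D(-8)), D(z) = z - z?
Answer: -1/33068 ≈ -3.0241e-5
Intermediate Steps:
D(z) = 0
n(G, f) = -20*G (n(G, f) = (-23 + 3)*(G + 0) = -20*G)
k(A) = 6 + A² (k(A) = A² + 6 = 6 + A²)
q = 32 (q = 1 + (6 + 5²) = 1 + (6 + 25) = 1 + 31 = 32)
1/(n(-297, -183) + q*(-1219)) = 1/(-20*(-297) + 32*(-1219)) = 1/(5940 - 39008) = 1/(-33068) = -1/33068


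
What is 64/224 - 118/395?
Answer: -36/2765 ≈ -0.013020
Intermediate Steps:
64/224 - 118/395 = 64*(1/224) - 118*1/395 = 2/7 - 118/395 = -36/2765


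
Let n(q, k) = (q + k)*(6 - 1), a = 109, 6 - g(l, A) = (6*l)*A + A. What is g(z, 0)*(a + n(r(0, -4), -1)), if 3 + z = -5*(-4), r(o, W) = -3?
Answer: 534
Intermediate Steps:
z = 17 (z = -3 - 5*(-4) = -3 + 20 = 17)
g(l, A) = 6 - A - 6*A*l (g(l, A) = 6 - ((6*l)*A + A) = 6 - (6*A*l + A) = 6 - (A + 6*A*l) = 6 + (-A - 6*A*l) = 6 - A - 6*A*l)
n(q, k) = 5*k + 5*q (n(q, k) = (k + q)*5 = 5*k + 5*q)
g(z, 0)*(a + n(r(0, -4), -1)) = (6 - 1*0 - 6*0*17)*(109 + (5*(-1) + 5*(-3))) = (6 + 0 + 0)*(109 + (-5 - 15)) = 6*(109 - 20) = 6*89 = 534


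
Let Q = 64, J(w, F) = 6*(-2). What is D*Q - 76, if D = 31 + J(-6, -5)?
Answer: 1140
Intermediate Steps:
J(w, F) = -12
D = 19 (D = 31 - 12 = 19)
D*Q - 76 = 19*64 - 76 = 1216 - 76 = 1140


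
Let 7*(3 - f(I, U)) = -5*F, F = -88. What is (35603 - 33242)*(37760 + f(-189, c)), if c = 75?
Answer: 623070261/7 ≈ 8.9010e+7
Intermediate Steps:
f(I, U) = -419/7 (f(I, U) = 3 - (-5)*(-88)/7 = 3 - ⅐*440 = 3 - 440/7 = -419/7)
(35603 - 33242)*(37760 + f(-189, c)) = (35603 - 33242)*(37760 - 419/7) = 2361*(263901/7) = 623070261/7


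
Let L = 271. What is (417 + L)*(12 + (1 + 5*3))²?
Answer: 539392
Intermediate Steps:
(417 + L)*(12 + (1 + 5*3))² = (417 + 271)*(12 + (1 + 5*3))² = 688*(12 + (1 + 15))² = 688*(12 + 16)² = 688*28² = 688*784 = 539392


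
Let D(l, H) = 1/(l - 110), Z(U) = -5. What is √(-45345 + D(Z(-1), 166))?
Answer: 2*I*√149921935/115 ≈ 212.94*I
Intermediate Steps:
D(l, H) = 1/(-110 + l)
√(-45345 + D(Z(-1), 166)) = √(-45345 + 1/(-110 - 5)) = √(-45345 + 1/(-115)) = √(-45345 - 1/115) = √(-5214676/115) = 2*I*√149921935/115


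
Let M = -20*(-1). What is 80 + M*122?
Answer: 2520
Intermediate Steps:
M = 20
80 + M*122 = 80 + 20*122 = 80 + 2440 = 2520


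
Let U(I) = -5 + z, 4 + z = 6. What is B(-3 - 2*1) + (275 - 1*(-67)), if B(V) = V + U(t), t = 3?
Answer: 334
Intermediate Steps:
z = 2 (z = -4 + 6 = 2)
U(I) = -3 (U(I) = -5 + 2 = -3)
B(V) = -3 + V (B(V) = V - 3 = -3 + V)
B(-3 - 2*1) + (275 - 1*(-67)) = (-3 + (-3 - 2*1)) + (275 - 1*(-67)) = (-3 + (-3 - 2)) + (275 + 67) = (-3 - 5) + 342 = -8 + 342 = 334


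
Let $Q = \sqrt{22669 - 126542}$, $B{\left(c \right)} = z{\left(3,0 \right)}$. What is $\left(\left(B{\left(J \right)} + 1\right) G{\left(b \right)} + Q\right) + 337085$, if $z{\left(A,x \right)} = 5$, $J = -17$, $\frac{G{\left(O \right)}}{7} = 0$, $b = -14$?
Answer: $337085 + i \sqrt{103873} \approx 3.3709 \cdot 10^{5} + 322.29 i$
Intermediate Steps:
$G{\left(O \right)} = 0$ ($G{\left(O \right)} = 7 \cdot 0 = 0$)
$B{\left(c \right)} = 5$
$Q = i \sqrt{103873}$ ($Q = \sqrt{-103873} = i \sqrt{103873} \approx 322.29 i$)
$\left(\left(B{\left(J \right)} + 1\right) G{\left(b \right)} + Q\right) + 337085 = \left(\left(5 + 1\right) 0 + i \sqrt{103873}\right) + 337085 = \left(6 \cdot 0 + i \sqrt{103873}\right) + 337085 = \left(0 + i \sqrt{103873}\right) + 337085 = i \sqrt{103873} + 337085 = 337085 + i \sqrt{103873}$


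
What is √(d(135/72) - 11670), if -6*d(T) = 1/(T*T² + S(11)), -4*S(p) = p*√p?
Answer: √(354477018 - 147882240*√11)/(3*√(-3375 + 1408*√11)) ≈ 108.03*I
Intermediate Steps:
S(p) = -p^(3/2)/4 (S(p) = -p*√p/4 = -p^(3/2)/4)
d(T) = -1/(6*(T³ - 11*√11/4)) (d(T) = -1/(6*(T*T² - 11*√11/4)) = -1/(6*(T³ - 11*√11/4)))
√(d(135/72) - 11670) = √(-2/(-33*√11 + 12*(135/72)³) - 11670) = √(-2/(-33*√11 + 12*(135*(1/72))³) - 11670) = √(-2/(-33*√11 + 12*(15/8)³) - 11670) = √(-2/(-33*√11 + 12*(3375/512)) - 11670) = √(-2/(-33*√11 + 10125/128) - 11670) = √(-2/(10125/128 - 33*√11) - 11670) = √(-11670 - 2/(10125/128 - 33*√11))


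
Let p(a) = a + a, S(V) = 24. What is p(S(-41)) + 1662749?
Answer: 1662797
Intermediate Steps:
p(a) = 2*a
p(S(-41)) + 1662749 = 2*24 + 1662749 = 48 + 1662749 = 1662797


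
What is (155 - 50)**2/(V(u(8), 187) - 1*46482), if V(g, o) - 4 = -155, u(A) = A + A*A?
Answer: -11025/46633 ≈ -0.23642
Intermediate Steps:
u(A) = A + A**2
V(g, o) = -151 (V(g, o) = 4 - 155 = -151)
(155 - 50)**2/(V(u(8), 187) - 1*46482) = (155 - 50)**2/(-151 - 1*46482) = 105**2/(-151 - 46482) = 11025/(-46633) = 11025*(-1/46633) = -11025/46633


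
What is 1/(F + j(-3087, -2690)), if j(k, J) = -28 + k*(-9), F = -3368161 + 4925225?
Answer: 1/1584819 ≈ 6.3099e-7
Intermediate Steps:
F = 1557064
j(k, J) = -28 - 9*k
1/(F + j(-3087, -2690)) = 1/(1557064 + (-28 - 9*(-3087))) = 1/(1557064 + (-28 + 27783)) = 1/(1557064 + 27755) = 1/1584819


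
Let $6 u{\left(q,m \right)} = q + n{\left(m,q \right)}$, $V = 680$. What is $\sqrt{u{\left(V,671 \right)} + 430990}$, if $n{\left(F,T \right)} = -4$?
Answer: $\frac{2 \sqrt{969981}}{3} \approx 656.58$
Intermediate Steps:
$u{\left(q,m \right)} = - \frac{2}{3} + \frac{q}{6}$ ($u{\left(q,m \right)} = \frac{q - 4}{6} = \frac{-4 + q}{6} = - \frac{2}{3} + \frac{q}{6}$)
$\sqrt{u{\left(V,671 \right)} + 430990} = \sqrt{\left(- \frac{2}{3} + \frac{1}{6} \cdot 680\right) + 430990} = \sqrt{\left(- \frac{2}{3} + \frac{340}{3}\right) + 430990} = \sqrt{\frac{338}{3} + 430990} = \sqrt{\frac{1293308}{3}} = \frac{2 \sqrt{969981}}{3}$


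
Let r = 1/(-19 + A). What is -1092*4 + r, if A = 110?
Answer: -397487/91 ≈ -4368.0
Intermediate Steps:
r = 1/91 (r = 1/(-19 + 110) = 1/91 ≈ 0.010989)
-1092*4 + r = -1092*4 + 1/91 = -91*48 + 1/91 = -4368 + 1/91 = -397487/91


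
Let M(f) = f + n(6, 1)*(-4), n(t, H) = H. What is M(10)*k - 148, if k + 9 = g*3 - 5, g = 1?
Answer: -214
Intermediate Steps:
k = -11 (k = -9 + (1*3 - 5) = -9 + (3 - 5) = -9 - 2 = -11)
M(f) = -4 + f (M(f) = f + 1*(-4) = f - 4 = -4 + f)
M(10)*k - 148 = (-4 + 10)*(-11) - 148 = 6*(-11) - 148 = -66 - 148 = -214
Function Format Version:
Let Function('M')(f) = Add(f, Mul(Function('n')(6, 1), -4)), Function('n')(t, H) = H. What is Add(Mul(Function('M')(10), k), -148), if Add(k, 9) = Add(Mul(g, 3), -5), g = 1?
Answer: -214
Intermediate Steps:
k = -11 (k = Add(-9, Add(Mul(1, 3), -5)) = Add(-9, Add(3, -5)) = Add(-9, -2) = -11)
Function('M')(f) = Add(-4, f) (Function('M')(f) = Add(f, Mul(1, -4)) = Add(f, -4) = Add(-4, f))
Add(Mul(Function('M')(10), k), -148) = Add(Mul(Add(-4, 10), -11), -148) = Add(Mul(6, -11), -148) = Add(-66, -148) = -214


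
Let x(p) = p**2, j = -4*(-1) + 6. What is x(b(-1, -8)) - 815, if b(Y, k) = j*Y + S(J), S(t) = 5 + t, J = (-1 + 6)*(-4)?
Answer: -190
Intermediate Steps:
J = -20 (J = 5*(-4) = -20)
j = 10 (j = 4 + 6 = 10)
b(Y, k) = -15 + 10*Y (b(Y, k) = 10*Y + (5 - 20) = 10*Y - 15 = -15 + 10*Y)
x(b(-1, -8)) - 815 = (-15 + 10*(-1))**2 - 815 = (-15 - 10)**2 - 815 = (-25)**2 - 815 = 625 - 815 = -190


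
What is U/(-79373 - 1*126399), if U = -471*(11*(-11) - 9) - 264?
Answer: -30483/102886 ≈ -0.29628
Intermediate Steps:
U = 60966 (U = -471*(-121 - 9) - 264 = -471*(-130) - 264 = 61230 - 264 = 60966)
U/(-79373 - 1*126399) = 60966/(-79373 - 1*126399) = 60966/(-79373 - 126399) = 60966/(-205772) = 60966*(-1/205772) = -30483/102886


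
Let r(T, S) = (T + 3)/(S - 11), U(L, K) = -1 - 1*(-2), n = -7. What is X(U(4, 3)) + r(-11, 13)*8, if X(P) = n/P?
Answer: -39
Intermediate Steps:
U(L, K) = 1 (U(L, K) = -1 + 2 = 1)
X(P) = -7/P
r(T, S) = (3 + T)/(-11 + S)
X(U(4, 3)) + r(-11, 13)*8 = -7/1 + ((3 - 11)/(-11 + 13))*8 = -7*1 + (-8/2)*8 = -7 + ((½)*(-8))*8 = -7 - 4*8 = -7 - 32 = -39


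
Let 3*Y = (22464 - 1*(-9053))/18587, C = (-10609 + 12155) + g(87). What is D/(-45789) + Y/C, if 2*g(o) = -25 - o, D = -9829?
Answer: 272691562241/1268109413070 ≈ 0.21504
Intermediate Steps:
g(o) = -25/2 - o/2 (g(o) = (-25 - o)/2 = -25/2 - o/2)
C = 1490 (C = (-10609 + 12155) + (-25/2 - 1/2*87) = 1546 + (-25/2 - 87/2) = 1546 - 56 = 1490)
Y = 31517/55761 (Y = ((22464 - 1*(-9053))/18587)/3 = ((22464 + 9053)*(1/18587))/3 = (31517*(1/18587))/3 = (1/3)*(31517/18587) = 31517/55761 ≈ 0.56522)
D/(-45789) + Y/C = -9829/(-45789) + (31517/55761)/1490 = -9829*(-1/45789) + (31517/55761)*(1/1490) = 9829/45789 + 31517/83083890 = 272691562241/1268109413070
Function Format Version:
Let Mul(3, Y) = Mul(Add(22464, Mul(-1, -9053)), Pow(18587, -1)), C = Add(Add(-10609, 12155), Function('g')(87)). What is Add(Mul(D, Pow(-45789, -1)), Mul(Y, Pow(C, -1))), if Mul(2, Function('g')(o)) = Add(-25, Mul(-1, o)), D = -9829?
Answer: Rational(272691562241, 1268109413070) ≈ 0.21504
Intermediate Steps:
Function('g')(o) = Add(Rational(-25, 2), Mul(Rational(-1, 2), o)) (Function('g')(o) = Mul(Rational(1, 2), Add(-25, Mul(-1, o))) = Add(Rational(-25, 2), Mul(Rational(-1, 2), o)))
C = 1490 (C = Add(Add(-10609, 12155), Add(Rational(-25, 2), Mul(Rational(-1, 2), 87))) = Add(1546, Add(Rational(-25, 2), Rational(-87, 2))) = Add(1546, -56) = 1490)
Y = Rational(31517, 55761) (Y = Mul(Rational(1, 3), Mul(Add(22464, Mul(-1, -9053)), Pow(18587, -1))) = Mul(Rational(1, 3), Mul(Add(22464, 9053), Rational(1, 18587))) = Mul(Rational(1, 3), Mul(31517, Rational(1, 18587))) = Mul(Rational(1, 3), Rational(31517, 18587)) = Rational(31517, 55761) ≈ 0.56522)
Add(Mul(D, Pow(-45789, -1)), Mul(Y, Pow(C, -1))) = Add(Mul(-9829, Pow(-45789, -1)), Mul(Rational(31517, 55761), Pow(1490, -1))) = Add(Mul(-9829, Rational(-1, 45789)), Mul(Rational(31517, 55761), Rational(1, 1490))) = Add(Rational(9829, 45789), Rational(31517, 83083890)) = Rational(272691562241, 1268109413070)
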